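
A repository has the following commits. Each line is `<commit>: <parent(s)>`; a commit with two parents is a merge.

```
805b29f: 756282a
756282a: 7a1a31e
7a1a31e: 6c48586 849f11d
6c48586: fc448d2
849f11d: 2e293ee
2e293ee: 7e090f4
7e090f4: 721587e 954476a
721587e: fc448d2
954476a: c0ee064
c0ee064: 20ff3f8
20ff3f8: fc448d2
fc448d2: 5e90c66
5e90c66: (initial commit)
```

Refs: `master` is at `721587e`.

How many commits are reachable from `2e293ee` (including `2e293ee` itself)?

8

Walking parent pointers from 2e293ee: reachable set = {20ff3f8, 2e293ee, 5e90c66, 721587e, 7e090f4, 954476a, c0ee064, fc448d2}.
That is 8 commits.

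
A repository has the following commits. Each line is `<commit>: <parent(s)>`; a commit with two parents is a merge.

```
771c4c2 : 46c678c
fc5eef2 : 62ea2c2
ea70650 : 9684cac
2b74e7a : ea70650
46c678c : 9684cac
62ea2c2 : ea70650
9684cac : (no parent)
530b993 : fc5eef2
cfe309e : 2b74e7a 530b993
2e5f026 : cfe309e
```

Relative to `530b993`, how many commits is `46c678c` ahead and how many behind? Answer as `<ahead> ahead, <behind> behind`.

Reachable from 46c678c: {46c678c, 9684cac}.
Reachable from 530b993: {530b993, 62ea2c2, 9684cac, ea70650, fc5eef2}.
Only in 46c678c's history (ahead): {46c678c} — 1.
Only in 530b993's history (behind): {530b993, 62ea2c2, ea70650, fc5eef2} — 4.

1 ahead, 4 behind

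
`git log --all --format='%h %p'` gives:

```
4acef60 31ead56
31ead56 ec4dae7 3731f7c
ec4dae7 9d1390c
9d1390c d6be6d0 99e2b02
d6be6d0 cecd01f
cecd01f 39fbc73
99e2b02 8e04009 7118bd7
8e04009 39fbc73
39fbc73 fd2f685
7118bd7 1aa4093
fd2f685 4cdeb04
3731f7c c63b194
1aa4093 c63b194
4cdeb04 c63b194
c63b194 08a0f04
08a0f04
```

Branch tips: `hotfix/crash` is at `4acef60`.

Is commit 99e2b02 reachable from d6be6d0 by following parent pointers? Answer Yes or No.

Ancestors of d6be6d0: {08a0f04, 39fbc73, 4cdeb04, c63b194, cecd01f, d6be6d0, fd2f685}.
99e2b02 is not in that set, so it is not an ancestor of d6be6d0.

No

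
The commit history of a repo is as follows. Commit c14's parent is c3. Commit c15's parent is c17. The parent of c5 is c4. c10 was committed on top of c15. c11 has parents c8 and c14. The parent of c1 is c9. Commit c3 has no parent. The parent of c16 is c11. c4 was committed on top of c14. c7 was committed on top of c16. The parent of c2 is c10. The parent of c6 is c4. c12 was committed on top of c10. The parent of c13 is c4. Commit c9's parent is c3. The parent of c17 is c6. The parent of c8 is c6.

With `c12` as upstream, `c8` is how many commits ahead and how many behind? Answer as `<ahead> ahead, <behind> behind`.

1 ahead, 4 behind

Reachable from c8: {c14, c3, c4, c6, c8}.
Reachable from c12: {c10, c12, c14, c15, c17, c3, c4, c6}.
Only in c8's history (ahead): {c8} — 1.
Only in c12's history (behind): {c10, c12, c15, c17} — 4.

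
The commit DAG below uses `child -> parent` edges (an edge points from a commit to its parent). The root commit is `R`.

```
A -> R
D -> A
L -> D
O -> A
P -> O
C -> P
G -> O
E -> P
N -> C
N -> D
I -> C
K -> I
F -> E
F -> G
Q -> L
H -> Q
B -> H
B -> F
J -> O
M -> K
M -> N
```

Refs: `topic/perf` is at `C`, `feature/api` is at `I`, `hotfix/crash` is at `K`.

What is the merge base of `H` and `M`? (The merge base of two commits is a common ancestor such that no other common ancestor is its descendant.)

D

Ancestors of H: {A, D, H, L, Q, R}.
Ancestors of M: {A, C, D, I, K, M, N, O, P, R}.
Common ancestors: {A, D, R}.
Among these, D is not an ancestor of any other common ancestor — it is the merge base.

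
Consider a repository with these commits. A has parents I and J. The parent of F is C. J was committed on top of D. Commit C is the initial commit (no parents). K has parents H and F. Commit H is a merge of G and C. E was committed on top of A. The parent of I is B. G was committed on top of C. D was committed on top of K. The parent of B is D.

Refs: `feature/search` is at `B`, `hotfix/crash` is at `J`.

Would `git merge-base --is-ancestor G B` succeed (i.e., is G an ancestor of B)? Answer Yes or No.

Yes

Ancestors of B (commits reachable by following parents): {B, C, D, F, G, H, K}.
G is in that set, so it is an ancestor of B.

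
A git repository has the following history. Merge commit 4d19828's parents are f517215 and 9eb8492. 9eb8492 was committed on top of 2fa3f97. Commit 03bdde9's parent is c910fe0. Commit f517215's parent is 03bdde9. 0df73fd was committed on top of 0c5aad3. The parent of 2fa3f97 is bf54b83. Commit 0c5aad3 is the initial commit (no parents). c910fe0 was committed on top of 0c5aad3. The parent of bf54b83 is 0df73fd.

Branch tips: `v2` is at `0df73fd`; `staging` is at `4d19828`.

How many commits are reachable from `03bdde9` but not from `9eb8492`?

2

Reachable from 03bdde9: {03bdde9, 0c5aad3, c910fe0}.
Reachable from 9eb8492: {0c5aad3, 0df73fd, 2fa3f97, 9eb8492, bf54b83}.
In 03bdde9's history but not 9eb8492's: {03bdde9, c910fe0} — 2 commits.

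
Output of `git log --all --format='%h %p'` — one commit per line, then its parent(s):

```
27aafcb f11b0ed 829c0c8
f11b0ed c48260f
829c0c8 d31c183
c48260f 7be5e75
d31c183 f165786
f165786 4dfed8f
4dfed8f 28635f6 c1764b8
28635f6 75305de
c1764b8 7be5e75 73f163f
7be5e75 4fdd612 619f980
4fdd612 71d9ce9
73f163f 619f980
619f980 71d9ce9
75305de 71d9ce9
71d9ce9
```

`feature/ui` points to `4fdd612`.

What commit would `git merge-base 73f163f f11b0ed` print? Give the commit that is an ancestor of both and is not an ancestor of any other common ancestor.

Ancestors of 73f163f: {619f980, 71d9ce9, 73f163f}.
Ancestors of f11b0ed: {4fdd612, 619f980, 71d9ce9, 7be5e75, c48260f, f11b0ed}.
Common ancestors: {619f980, 71d9ce9}.
Among these, 619f980 is not an ancestor of any other common ancestor — it is the merge base.

619f980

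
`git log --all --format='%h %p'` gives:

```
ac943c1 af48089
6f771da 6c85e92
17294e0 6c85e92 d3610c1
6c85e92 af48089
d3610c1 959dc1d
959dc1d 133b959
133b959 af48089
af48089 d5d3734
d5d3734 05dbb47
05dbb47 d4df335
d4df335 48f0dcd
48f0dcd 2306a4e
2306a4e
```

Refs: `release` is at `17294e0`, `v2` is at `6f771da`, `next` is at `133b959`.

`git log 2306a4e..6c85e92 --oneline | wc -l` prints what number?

6

Reachable from 6c85e92: {05dbb47, 2306a4e, 48f0dcd, 6c85e92, af48089, d4df335, d5d3734}.
Reachable from 2306a4e: {2306a4e}.
In 6c85e92's history but not 2306a4e's: {05dbb47, 48f0dcd, 6c85e92, af48089, d4df335, d5d3734} — 6 commits.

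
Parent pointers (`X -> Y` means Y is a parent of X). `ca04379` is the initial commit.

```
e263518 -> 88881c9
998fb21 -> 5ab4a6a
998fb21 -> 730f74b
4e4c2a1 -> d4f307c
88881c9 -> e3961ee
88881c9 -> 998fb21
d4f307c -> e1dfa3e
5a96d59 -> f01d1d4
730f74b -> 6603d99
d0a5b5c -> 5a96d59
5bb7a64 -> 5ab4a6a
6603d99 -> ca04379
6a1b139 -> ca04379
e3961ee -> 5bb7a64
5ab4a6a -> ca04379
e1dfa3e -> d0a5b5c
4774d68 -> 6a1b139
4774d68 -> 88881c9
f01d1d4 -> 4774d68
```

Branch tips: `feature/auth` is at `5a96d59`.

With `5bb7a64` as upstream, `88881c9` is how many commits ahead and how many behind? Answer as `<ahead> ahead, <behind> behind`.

5 ahead, 0 behind

Reachable from 88881c9: {5ab4a6a, 5bb7a64, 6603d99, 730f74b, 88881c9, 998fb21, ca04379, e3961ee}.
Reachable from 5bb7a64: {5ab4a6a, 5bb7a64, ca04379}.
Only in 88881c9's history (ahead): {6603d99, 730f74b, 88881c9, 998fb21, e3961ee} — 5.
Only in 5bb7a64's history (behind): {} — 0.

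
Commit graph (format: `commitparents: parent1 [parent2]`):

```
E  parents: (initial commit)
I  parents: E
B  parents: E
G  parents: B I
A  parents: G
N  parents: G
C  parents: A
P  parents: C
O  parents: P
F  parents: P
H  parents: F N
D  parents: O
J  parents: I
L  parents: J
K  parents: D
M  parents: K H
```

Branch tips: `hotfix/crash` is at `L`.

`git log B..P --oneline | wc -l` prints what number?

Reachable from P: {A, B, C, E, G, I, P}.
Reachable from B: {B, E}.
In P's history but not B's: {A, C, G, I, P} — 5 commits.

5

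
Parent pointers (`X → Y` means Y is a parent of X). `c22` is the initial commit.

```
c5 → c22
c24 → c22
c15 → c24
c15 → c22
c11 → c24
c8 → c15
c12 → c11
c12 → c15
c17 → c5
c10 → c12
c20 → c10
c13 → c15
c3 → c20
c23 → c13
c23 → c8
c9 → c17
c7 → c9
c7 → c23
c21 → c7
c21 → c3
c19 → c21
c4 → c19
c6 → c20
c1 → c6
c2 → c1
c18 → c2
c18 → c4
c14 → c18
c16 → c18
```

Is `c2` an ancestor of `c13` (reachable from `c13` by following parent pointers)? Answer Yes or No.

No

Ancestors of c13: {c13, c15, c22, c24}.
c2 is not in that set, so it is not an ancestor of c13.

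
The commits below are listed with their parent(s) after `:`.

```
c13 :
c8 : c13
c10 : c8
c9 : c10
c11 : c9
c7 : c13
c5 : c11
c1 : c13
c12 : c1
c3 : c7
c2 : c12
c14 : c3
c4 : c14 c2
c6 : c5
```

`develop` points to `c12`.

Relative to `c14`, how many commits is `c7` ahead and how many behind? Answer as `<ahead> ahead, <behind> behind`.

Reachable from c7: {c13, c7}.
Reachable from c14: {c13, c14, c3, c7}.
Only in c7's history (ahead): {} — 0.
Only in c14's history (behind): {c14, c3} — 2.

0 ahead, 2 behind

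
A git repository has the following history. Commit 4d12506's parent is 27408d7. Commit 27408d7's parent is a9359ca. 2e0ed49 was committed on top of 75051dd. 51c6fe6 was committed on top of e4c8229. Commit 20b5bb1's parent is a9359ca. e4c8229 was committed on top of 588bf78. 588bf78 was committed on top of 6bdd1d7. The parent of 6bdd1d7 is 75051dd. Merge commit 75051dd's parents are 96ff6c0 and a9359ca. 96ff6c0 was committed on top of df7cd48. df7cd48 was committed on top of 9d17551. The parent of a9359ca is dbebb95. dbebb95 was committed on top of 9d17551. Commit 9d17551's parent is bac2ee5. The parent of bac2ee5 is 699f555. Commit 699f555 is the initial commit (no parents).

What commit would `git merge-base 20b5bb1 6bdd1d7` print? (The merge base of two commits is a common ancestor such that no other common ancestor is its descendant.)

a9359ca

Ancestors of 20b5bb1: {20b5bb1, 699f555, 9d17551, a9359ca, bac2ee5, dbebb95}.
Ancestors of 6bdd1d7: {699f555, 6bdd1d7, 75051dd, 96ff6c0, 9d17551, a9359ca, bac2ee5, dbebb95, df7cd48}.
Common ancestors: {699f555, 9d17551, a9359ca, bac2ee5, dbebb95}.
Among these, a9359ca is not an ancestor of any other common ancestor — it is the merge base.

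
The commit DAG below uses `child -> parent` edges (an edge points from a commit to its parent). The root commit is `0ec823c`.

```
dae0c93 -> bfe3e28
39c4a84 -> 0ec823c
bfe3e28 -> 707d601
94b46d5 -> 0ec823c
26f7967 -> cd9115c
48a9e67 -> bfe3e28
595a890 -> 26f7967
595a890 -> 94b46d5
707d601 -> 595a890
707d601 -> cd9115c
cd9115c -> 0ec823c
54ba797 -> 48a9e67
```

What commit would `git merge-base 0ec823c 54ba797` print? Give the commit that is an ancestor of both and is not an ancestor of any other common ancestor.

Ancestors of 0ec823c: {0ec823c}.
Ancestors of 54ba797: {0ec823c, 26f7967, 48a9e67, 54ba797, 595a890, 707d601, 94b46d5, bfe3e28, cd9115c}.
Common ancestors: {0ec823c}.
The only common ancestor is 0ec823c, so it is the merge base.

0ec823c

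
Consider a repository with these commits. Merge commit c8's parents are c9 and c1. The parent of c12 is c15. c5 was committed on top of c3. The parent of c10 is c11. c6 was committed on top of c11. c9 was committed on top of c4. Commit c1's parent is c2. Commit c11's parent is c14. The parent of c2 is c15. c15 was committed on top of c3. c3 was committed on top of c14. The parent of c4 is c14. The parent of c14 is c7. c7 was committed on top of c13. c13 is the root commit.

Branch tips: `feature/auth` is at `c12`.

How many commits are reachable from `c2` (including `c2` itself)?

6

Walking parent pointers from c2: reachable set = {c13, c14, c15, c2, c3, c7}.
That is 6 commits.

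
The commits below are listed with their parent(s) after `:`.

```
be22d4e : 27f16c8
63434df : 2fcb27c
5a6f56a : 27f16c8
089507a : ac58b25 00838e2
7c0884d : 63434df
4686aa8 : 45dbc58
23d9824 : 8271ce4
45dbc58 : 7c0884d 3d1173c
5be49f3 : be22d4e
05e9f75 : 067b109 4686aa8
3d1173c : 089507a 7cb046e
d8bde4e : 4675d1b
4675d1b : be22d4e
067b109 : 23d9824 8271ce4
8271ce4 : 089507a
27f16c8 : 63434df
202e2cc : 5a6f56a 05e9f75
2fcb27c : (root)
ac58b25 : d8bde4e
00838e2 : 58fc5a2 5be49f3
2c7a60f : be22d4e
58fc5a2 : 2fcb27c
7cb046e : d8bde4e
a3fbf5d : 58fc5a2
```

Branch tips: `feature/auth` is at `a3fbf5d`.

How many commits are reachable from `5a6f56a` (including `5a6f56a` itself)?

Walking parent pointers from 5a6f56a: reachable set = {27f16c8, 2fcb27c, 5a6f56a, 63434df}.
That is 4 commits.

4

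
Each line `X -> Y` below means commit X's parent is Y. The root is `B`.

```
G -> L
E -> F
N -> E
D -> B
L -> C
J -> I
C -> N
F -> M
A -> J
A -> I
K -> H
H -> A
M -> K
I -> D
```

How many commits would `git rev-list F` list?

Walking parent pointers from F: reachable set = {A, B, D, F, H, I, J, K, M}.
That is 9 commits.

9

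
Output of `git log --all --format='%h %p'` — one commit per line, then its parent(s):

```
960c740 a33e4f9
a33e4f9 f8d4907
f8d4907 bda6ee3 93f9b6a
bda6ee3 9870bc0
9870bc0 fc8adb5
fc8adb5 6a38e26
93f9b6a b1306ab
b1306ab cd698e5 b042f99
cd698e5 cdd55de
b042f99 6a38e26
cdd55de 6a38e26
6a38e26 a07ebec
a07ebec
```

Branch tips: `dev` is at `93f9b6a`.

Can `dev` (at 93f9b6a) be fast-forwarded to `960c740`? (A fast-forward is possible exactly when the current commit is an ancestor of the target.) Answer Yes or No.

Yes

A fast-forward from 93f9b6a to 960c740 is possible iff 93f9b6a is an ancestor of 960c740.
Ancestors of 960c740: {6a38e26, 93f9b6a, 960c740, 9870bc0, a07ebec, a33e4f9, b042f99, b1306ab, bda6ee3, cd698e5, cdd55de, f8d4907, fc8adb5}.
93f9b6a is among them, so fast-forward is possible.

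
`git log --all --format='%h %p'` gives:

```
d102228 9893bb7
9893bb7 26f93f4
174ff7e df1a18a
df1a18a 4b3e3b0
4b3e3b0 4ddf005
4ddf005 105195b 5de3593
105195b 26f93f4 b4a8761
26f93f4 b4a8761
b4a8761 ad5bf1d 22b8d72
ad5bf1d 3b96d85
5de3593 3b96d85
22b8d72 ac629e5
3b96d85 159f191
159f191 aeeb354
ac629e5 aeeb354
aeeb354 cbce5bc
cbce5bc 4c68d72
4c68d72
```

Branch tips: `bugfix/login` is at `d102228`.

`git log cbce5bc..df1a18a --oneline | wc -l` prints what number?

Reachable from df1a18a: {105195b, 159f191, 22b8d72, 26f93f4, 3b96d85, 4b3e3b0, 4c68d72, 4ddf005, 5de3593, ac629e5, ad5bf1d, aeeb354, b4a8761, cbce5bc, df1a18a}.
Reachable from cbce5bc: {4c68d72, cbce5bc}.
In df1a18a's history but not cbce5bc's: {105195b, 159f191, 22b8d72, 26f93f4, 3b96d85, 4b3e3b0, 4ddf005, 5de3593, ac629e5, ad5bf1d, aeeb354, b4a8761, df1a18a} — 13 commits.

13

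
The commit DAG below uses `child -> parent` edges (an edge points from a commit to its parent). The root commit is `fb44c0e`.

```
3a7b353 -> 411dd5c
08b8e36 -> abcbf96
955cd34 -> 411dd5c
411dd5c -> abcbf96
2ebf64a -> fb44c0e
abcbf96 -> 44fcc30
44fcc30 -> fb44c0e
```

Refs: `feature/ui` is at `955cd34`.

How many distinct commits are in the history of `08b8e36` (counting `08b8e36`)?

4

Walking parent pointers from 08b8e36: reachable set = {08b8e36, 44fcc30, abcbf96, fb44c0e}.
That is 4 commits.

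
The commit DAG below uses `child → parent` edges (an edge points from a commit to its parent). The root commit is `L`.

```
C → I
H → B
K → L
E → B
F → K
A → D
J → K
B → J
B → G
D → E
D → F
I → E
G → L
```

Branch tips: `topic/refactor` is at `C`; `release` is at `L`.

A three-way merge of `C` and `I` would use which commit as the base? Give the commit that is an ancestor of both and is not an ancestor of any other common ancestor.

I

Ancestors of C: {B, C, E, G, I, J, K, L}.
Ancestors of I: {B, E, G, I, J, K, L}.
Common ancestors: {B, E, G, I, J, K, L}.
Among these, I is not an ancestor of any other common ancestor — it is the merge base.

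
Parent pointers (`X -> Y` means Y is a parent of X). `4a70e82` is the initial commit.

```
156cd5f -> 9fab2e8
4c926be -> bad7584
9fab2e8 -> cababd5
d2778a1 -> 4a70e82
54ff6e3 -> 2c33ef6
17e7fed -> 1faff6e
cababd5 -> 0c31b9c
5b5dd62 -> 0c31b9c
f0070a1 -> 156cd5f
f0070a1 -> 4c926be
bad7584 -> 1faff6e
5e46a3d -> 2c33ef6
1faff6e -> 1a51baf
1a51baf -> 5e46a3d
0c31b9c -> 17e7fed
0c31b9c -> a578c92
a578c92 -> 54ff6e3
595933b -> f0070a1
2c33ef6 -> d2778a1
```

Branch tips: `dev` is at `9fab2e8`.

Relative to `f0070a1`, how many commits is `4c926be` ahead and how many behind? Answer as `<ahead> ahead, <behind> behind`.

Reachable from 4c926be: {1a51baf, 1faff6e, 2c33ef6, 4a70e82, 4c926be, 5e46a3d, bad7584, d2778a1}.
Reachable from f0070a1: {0c31b9c, 156cd5f, 17e7fed, 1a51baf, 1faff6e, 2c33ef6, 4a70e82, 4c926be, 54ff6e3, 5e46a3d, 9fab2e8, a578c92, bad7584, cababd5, d2778a1, f0070a1}.
Only in 4c926be's history (ahead): {} — 0.
Only in f0070a1's history (behind): {0c31b9c, 156cd5f, 17e7fed, 54ff6e3, 9fab2e8, a578c92, cababd5, f0070a1} — 8.

0 ahead, 8 behind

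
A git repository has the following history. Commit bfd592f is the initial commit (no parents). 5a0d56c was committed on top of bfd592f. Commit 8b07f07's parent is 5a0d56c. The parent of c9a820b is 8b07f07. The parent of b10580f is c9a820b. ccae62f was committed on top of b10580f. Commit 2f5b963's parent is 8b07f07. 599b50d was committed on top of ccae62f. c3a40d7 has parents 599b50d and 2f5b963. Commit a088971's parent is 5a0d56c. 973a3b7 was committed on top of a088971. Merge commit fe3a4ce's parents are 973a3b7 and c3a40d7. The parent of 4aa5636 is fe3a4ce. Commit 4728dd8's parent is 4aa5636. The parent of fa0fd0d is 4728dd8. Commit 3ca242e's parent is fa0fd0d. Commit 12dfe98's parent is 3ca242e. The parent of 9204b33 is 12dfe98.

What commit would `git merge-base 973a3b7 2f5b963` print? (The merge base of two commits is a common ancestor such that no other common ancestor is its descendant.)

Ancestors of 973a3b7: {5a0d56c, 973a3b7, a088971, bfd592f}.
Ancestors of 2f5b963: {2f5b963, 5a0d56c, 8b07f07, bfd592f}.
Common ancestors: {5a0d56c, bfd592f}.
Among these, 5a0d56c is not an ancestor of any other common ancestor — it is the merge base.

5a0d56c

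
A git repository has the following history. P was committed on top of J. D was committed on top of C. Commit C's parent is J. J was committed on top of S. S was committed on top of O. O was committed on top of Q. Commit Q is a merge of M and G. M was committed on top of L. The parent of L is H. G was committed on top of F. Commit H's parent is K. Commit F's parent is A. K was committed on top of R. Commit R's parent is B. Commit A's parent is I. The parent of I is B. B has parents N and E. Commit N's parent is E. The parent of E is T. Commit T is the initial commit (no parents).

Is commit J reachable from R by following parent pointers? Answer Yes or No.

No

Ancestors of R: {B, E, N, R, T}.
J is not in that set, so it is not an ancestor of R.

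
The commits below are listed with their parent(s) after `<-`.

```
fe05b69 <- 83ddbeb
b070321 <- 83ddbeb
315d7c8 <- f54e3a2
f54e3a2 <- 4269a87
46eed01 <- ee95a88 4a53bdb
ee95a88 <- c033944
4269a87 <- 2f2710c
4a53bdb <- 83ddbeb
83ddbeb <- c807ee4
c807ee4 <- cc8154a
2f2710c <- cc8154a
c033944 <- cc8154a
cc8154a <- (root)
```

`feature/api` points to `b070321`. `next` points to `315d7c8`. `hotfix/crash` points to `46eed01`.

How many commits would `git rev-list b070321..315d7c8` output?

Reachable from 315d7c8: {2f2710c, 315d7c8, 4269a87, cc8154a, f54e3a2}.
Reachable from b070321: {83ddbeb, b070321, c807ee4, cc8154a}.
In 315d7c8's history but not b070321's: {2f2710c, 315d7c8, 4269a87, f54e3a2} — 4 commits.

4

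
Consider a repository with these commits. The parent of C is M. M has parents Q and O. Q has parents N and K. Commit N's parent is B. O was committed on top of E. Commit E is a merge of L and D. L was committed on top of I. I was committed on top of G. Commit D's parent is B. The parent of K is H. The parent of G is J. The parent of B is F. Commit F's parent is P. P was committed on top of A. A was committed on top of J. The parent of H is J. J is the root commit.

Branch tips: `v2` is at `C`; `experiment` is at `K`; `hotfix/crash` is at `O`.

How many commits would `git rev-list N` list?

Walking parent pointers from N: reachable set = {A, B, F, J, N, P}.
That is 6 commits.

6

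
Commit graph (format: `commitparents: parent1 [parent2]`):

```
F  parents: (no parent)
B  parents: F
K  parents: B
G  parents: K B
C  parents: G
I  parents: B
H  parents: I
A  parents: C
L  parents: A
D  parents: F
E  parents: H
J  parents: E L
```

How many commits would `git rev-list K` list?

Walking parent pointers from K: reachable set = {B, F, K}.
That is 3 commits.

3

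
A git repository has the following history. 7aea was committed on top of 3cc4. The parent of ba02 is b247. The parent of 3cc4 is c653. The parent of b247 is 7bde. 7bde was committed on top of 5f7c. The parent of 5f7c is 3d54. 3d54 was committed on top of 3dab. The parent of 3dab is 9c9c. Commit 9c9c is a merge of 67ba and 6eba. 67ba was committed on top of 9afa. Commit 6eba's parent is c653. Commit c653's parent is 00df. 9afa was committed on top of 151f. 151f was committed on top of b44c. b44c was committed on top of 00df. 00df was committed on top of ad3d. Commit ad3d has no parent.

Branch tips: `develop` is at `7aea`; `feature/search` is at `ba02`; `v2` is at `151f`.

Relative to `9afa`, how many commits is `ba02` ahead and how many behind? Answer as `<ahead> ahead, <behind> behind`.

Reachable from ba02: {00df, 151f, 3d54, 3dab, 5f7c, 67ba, 6eba, 7bde, 9afa, 9c9c, ad3d, b247, b44c, ba02, c653}.
Reachable from 9afa: {00df, 151f, 9afa, ad3d, b44c}.
Only in ba02's history (ahead): {3d54, 3dab, 5f7c, 67ba, 6eba, 7bde, 9c9c, b247, ba02, c653} — 10.
Only in 9afa's history (behind): {} — 0.

10 ahead, 0 behind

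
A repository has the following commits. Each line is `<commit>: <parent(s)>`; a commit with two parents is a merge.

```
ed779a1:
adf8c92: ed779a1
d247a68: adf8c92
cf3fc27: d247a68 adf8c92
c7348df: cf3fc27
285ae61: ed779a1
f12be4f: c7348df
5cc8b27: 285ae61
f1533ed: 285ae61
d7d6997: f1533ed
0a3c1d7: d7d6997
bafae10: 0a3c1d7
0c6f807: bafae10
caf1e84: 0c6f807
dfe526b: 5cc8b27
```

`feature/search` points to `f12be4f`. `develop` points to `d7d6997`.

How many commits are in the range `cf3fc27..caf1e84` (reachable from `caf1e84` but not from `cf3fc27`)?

Reachable from caf1e84: {0a3c1d7, 0c6f807, 285ae61, bafae10, caf1e84, d7d6997, ed779a1, f1533ed}.
Reachable from cf3fc27: {adf8c92, cf3fc27, d247a68, ed779a1}.
In caf1e84's history but not cf3fc27's: {0a3c1d7, 0c6f807, 285ae61, bafae10, caf1e84, d7d6997, f1533ed} — 7 commits.

7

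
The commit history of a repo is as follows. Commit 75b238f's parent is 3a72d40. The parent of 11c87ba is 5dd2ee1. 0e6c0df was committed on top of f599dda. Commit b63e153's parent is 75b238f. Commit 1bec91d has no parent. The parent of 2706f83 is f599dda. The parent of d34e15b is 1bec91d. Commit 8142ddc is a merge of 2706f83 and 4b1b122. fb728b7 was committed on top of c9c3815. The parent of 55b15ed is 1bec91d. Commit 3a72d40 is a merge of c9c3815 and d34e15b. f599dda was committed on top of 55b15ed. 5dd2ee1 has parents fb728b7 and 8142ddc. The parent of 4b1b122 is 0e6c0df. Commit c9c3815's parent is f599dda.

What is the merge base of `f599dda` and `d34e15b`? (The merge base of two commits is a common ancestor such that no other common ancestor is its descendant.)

Ancestors of f599dda: {1bec91d, 55b15ed, f599dda}.
Ancestors of d34e15b: {1bec91d, d34e15b}.
Common ancestors: {1bec91d}.
The only common ancestor is 1bec91d, so it is the merge base.

1bec91d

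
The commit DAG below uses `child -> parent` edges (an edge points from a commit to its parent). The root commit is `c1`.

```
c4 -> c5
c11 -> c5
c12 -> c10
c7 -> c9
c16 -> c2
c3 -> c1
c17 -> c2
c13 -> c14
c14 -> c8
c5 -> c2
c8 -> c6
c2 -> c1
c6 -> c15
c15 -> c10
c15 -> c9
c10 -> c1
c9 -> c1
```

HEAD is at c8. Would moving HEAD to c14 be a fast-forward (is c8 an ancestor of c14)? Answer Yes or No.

A fast-forward from c8 to c14 is possible iff c8 is an ancestor of c14.
Ancestors of c14: {c1, c10, c14, c15, c6, c8, c9}.
c8 is among them, so fast-forward is possible.

Yes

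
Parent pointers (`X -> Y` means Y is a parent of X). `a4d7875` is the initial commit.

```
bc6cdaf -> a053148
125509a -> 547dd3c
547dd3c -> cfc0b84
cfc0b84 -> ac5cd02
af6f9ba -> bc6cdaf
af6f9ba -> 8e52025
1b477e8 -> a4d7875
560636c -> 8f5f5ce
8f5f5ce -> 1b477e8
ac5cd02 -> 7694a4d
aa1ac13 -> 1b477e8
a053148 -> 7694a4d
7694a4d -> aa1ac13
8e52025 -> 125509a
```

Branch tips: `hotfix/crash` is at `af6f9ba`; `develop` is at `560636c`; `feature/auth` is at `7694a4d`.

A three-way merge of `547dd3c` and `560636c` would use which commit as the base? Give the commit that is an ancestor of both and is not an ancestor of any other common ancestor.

1b477e8

Ancestors of 547dd3c: {1b477e8, 547dd3c, 7694a4d, a4d7875, aa1ac13, ac5cd02, cfc0b84}.
Ancestors of 560636c: {1b477e8, 560636c, 8f5f5ce, a4d7875}.
Common ancestors: {1b477e8, a4d7875}.
Among these, 1b477e8 is not an ancestor of any other common ancestor — it is the merge base.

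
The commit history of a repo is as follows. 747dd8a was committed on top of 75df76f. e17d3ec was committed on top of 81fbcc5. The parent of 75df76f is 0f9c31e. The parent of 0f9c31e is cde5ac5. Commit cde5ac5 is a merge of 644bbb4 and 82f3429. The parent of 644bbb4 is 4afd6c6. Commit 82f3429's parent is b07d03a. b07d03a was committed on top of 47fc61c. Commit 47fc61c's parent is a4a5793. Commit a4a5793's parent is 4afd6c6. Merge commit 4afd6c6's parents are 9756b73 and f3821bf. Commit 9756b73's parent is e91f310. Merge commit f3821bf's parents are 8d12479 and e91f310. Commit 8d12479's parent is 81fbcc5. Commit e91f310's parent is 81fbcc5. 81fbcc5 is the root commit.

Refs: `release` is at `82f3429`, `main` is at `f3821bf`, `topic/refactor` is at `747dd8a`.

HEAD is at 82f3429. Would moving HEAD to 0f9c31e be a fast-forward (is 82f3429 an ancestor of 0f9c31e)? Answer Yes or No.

Yes

A fast-forward from 82f3429 to 0f9c31e is possible iff 82f3429 is an ancestor of 0f9c31e.
Ancestors of 0f9c31e: {0f9c31e, 47fc61c, 4afd6c6, 644bbb4, 81fbcc5, 82f3429, 8d12479, 9756b73, a4a5793, b07d03a, cde5ac5, e91f310, f3821bf}.
82f3429 is among them, so fast-forward is possible.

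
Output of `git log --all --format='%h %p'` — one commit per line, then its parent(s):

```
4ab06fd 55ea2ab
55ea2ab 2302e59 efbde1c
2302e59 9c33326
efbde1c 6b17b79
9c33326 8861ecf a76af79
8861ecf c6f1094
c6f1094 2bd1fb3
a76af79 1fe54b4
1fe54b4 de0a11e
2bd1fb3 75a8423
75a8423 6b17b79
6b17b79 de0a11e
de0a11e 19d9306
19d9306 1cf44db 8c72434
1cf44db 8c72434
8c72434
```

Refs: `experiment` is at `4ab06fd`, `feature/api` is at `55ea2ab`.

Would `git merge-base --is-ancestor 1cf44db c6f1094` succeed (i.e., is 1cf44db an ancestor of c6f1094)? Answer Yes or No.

Yes

Ancestors of c6f1094 (commits reachable by following parents): {19d9306, 1cf44db, 2bd1fb3, 6b17b79, 75a8423, 8c72434, c6f1094, de0a11e}.
1cf44db is in that set, so it is an ancestor of c6f1094.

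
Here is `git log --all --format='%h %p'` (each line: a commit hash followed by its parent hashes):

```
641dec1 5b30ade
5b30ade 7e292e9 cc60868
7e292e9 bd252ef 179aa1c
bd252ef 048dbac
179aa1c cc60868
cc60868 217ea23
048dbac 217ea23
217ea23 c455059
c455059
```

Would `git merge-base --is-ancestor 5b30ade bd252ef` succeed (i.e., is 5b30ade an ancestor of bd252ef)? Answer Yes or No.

No

Ancestors of bd252ef: {048dbac, 217ea23, bd252ef, c455059}.
5b30ade is not in that set, so it is not an ancestor of bd252ef.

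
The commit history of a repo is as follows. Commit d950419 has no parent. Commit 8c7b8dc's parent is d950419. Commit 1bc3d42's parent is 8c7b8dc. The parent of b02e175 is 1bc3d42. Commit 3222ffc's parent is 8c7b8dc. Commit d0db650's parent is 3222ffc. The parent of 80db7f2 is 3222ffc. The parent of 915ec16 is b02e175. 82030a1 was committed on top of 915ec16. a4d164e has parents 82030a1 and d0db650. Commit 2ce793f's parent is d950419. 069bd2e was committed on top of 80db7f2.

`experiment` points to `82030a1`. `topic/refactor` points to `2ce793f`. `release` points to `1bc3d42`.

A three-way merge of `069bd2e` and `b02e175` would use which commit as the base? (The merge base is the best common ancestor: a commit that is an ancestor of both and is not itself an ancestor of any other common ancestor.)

Ancestors of 069bd2e: {069bd2e, 3222ffc, 80db7f2, 8c7b8dc, d950419}.
Ancestors of b02e175: {1bc3d42, 8c7b8dc, b02e175, d950419}.
Common ancestors: {8c7b8dc, d950419}.
Among these, 8c7b8dc is not an ancestor of any other common ancestor — it is the merge base.

8c7b8dc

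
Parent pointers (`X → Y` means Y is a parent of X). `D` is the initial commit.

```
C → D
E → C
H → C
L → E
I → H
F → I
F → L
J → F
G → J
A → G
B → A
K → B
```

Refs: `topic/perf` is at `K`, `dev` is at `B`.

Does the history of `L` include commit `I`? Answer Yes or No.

No

Ancestors of L: {C, D, E, L}.
I is not in that set, so it is not an ancestor of L.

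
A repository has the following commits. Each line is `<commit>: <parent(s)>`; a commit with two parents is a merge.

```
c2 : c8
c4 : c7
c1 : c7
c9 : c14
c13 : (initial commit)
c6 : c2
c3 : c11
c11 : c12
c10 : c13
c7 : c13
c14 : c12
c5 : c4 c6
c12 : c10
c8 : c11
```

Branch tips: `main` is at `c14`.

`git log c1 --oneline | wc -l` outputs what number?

Walking parent pointers from c1: reachable set = {c1, c13, c7}.
That is 3 commits.

3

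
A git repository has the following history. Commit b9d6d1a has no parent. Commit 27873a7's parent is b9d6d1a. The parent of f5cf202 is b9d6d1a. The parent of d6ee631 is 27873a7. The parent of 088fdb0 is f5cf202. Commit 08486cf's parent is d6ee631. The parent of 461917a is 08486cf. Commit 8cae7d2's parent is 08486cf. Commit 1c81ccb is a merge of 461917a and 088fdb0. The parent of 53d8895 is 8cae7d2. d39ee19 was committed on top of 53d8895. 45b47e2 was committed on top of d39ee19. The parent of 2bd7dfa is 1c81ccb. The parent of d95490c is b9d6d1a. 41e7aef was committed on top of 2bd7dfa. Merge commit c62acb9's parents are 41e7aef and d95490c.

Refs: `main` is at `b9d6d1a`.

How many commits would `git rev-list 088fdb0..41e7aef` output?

7

Reachable from 41e7aef: {08486cf, 088fdb0, 1c81ccb, 27873a7, 2bd7dfa, 41e7aef, 461917a, b9d6d1a, d6ee631, f5cf202}.
Reachable from 088fdb0: {088fdb0, b9d6d1a, f5cf202}.
In 41e7aef's history but not 088fdb0's: {08486cf, 1c81ccb, 27873a7, 2bd7dfa, 41e7aef, 461917a, d6ee631} — 7 commits.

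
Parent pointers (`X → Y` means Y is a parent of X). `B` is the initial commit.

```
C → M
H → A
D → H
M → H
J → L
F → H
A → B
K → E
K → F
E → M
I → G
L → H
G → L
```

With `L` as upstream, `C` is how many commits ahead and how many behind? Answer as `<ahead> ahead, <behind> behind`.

Reachable from C: {A, B, C, H, M}.
Reachable from L: {A, B, H, L}.
Only in C's history (ahead): {C, M} — 2.
Only in L's history (behind): {L} — 1.

2 ahead, 1 behind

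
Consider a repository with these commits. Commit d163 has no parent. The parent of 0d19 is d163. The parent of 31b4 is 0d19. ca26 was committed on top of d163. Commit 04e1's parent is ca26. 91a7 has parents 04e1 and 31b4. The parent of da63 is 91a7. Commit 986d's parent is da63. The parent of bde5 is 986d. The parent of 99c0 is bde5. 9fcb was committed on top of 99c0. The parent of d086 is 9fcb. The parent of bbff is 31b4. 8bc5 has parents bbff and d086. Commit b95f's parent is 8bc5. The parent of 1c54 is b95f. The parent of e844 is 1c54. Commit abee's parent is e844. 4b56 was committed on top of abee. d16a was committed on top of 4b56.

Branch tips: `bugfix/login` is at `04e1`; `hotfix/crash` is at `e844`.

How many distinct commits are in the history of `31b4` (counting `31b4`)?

Walking parent pointers from 31b4: reachable set = {0d19, 31b4, d163}.
That is 3 commits.

3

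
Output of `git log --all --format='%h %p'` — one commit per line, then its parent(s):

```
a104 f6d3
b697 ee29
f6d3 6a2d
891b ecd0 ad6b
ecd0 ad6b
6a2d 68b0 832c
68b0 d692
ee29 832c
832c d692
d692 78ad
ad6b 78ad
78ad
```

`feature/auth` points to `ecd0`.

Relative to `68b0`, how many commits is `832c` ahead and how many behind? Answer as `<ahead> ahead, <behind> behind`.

1 ahead, 1 behind

Reachable from 832c: {78ad, 832c, d692}.
Reachable from 68b0: {68b0, 78ad, d692}.
Only in 832c's history (ahead): {832c} — 1.
Only in 68b0's history (behind): {68b0} — 1.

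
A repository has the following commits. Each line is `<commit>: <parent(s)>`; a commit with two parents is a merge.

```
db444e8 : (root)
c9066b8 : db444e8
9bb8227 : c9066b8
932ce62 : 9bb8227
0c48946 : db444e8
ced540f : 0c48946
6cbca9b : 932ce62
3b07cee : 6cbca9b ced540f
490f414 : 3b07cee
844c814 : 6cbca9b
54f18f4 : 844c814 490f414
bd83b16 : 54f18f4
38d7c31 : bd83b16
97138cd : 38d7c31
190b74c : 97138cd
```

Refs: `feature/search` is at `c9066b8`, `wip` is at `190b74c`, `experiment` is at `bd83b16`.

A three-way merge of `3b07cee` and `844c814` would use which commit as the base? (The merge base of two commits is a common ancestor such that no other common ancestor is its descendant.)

Ancestors of 3b07cee: {0c48946, 3b07cee, 6cbca9b, 932ce62, 9bb8227, c9066b8, ced540f, db444e8}.
Ancestors of 844c814: {6cbca9b, 844c814, 932ce62, 9bb8227, c9066b8, db444e8}.
Common ancestors: {6cbca9b, 932ce62, 9bb8227, c9066b8, db444e8}.
Among these, 6cbca9b is not an ancestor of any other common ancestor — it is the merge base.

6cbca9b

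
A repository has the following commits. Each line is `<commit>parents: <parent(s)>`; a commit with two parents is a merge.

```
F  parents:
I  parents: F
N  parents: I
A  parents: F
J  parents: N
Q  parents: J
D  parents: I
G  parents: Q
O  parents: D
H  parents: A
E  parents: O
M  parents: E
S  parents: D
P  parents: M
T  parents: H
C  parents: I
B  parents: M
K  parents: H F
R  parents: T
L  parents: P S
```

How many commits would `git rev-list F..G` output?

Reachable from G: {F, G, I, J, N, Q}.
Reachable from F: {F}.
In G's history but not F's: {G, I, J, N, Q} — 5 commits.

5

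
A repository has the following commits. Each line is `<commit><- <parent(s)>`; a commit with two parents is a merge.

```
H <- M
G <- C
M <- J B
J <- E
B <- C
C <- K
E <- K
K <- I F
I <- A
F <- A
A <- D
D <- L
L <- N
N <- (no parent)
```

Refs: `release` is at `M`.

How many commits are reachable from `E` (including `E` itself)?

Walking parent pointers from E: reachable set = {A, D, E, F, I, K, L, N}.
That is 8 commits.

8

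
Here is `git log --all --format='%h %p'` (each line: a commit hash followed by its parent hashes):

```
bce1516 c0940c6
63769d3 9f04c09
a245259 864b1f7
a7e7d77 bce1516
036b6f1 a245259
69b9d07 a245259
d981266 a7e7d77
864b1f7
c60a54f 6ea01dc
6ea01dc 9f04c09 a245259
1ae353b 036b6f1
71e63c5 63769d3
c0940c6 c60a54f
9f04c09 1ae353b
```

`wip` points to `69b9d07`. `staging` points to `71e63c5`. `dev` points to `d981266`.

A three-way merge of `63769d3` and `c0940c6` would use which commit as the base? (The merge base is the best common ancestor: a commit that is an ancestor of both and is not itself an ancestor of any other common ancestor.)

9f04c09

Ancestors of 63769d3: {036b6f1, 1ae353b, 63769d3, 864b1f7, 9f04c09, a245259}.
Ancestors of c0940c6: {036b6f1, 1ae353b, 6ea01dc, 864b1f7, 9f04c09, a245259, c0940c6, c60a54f}.
Common ancestors: {036b6f1, 1ae353b, 864b1f7, 9f04c09, a245259}.
Among these, 9f04c09 is not an ancestor of any other common ancestor — it is the merge base.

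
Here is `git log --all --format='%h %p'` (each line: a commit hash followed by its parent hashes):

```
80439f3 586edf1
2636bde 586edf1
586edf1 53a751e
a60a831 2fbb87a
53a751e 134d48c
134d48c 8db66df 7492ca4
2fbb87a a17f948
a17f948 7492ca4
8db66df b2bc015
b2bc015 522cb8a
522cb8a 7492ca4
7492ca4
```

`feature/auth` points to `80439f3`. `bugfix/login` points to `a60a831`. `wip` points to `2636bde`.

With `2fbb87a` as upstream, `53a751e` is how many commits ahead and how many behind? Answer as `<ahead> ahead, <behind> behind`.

5 ahead, 2 behind

Reachable from 53a751e: {134d48c, 522cb8a, 53a751e, 7492ca4, 8db66df, b2bc015}.
Reachable from 2fbb87a: {2fbb87a, 7492ca4, a17f948}.
Only in 53a751e's history (ahead): {134d48c, 522cb8a, 53a751e, 8db66df, b2bc015} — 5.
Only in 2fbb87a's history (behind): {2fbb87a, a17f948} — 2.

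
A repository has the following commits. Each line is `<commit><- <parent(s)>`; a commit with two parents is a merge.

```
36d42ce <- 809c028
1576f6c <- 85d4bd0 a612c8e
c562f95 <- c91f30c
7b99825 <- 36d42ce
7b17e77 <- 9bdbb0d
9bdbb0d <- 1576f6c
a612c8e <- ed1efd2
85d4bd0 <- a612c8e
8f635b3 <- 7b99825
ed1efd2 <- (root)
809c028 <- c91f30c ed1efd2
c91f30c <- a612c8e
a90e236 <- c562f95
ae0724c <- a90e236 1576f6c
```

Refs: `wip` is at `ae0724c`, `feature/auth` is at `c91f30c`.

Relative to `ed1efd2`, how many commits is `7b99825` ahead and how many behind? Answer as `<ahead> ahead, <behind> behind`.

Reachable from 7b99825: {36d42ce, 7b99825, 809c028, a612c8e, c91f30c, ed1efd2}.
Reachable from ed1efd2: {ed1efd2}.
Only in 7b99825's history (ahead): {36d42ce, 7b99825, 809c028, a612c8e, c91f30c} — 5.
Only in ed1efd2's history (behind): {} — 0.

5 ahead, 0 behind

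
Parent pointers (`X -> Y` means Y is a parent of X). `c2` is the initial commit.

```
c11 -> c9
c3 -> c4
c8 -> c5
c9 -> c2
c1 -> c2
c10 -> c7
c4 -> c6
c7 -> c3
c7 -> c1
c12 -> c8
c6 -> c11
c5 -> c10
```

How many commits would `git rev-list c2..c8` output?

Reachable from c8: {c1, c10, c11, c2, c3, c4, c5, c6, c7, c8, c9}.
Reachable from c2: {c2}.
In c8's history but not c2's: {c1, c10, c11, c3, c4, c5, c6, c7, c8, c9} — 10 commits.

10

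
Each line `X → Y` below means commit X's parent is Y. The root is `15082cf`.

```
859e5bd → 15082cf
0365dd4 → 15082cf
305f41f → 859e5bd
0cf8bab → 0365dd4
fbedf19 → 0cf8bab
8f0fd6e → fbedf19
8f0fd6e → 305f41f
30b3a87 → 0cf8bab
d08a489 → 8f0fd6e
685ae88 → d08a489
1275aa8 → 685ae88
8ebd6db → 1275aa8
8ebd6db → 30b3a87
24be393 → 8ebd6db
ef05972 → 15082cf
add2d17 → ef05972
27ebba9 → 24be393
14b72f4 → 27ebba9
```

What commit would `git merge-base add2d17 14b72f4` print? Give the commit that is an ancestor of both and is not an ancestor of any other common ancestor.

15082cf

Ancestors of add2d17: {15082cf, add2d17, ef05972}.
Ancestors of 14b72f4: {0365dd4, 0cf8bab, 1275aa8, 14b72f4, 15082cf, 24be393, 27ebba9, 305f41f, 30b3a87, 685ae88, 859e5bd, 8ebd6db, 8f0fd6e, d08a489, fbedf19}.
Common ancestors: {15082cf}.
The only common ancestor is 15082cf, so it is the merge base.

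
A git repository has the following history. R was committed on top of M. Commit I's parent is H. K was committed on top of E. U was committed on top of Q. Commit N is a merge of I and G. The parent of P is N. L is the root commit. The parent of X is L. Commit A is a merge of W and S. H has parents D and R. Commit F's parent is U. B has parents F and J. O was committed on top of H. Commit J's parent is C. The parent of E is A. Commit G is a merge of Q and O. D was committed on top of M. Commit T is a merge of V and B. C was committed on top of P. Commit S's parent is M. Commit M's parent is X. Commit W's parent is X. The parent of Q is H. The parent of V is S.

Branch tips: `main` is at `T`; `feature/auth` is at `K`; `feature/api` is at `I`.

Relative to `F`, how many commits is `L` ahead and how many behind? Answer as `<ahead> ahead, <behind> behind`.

0 ahead, 8 behind

Reachable from L: {L}.
Reachable from F: {D, F, H, L, M, Q, R, U, X}.
Only in L's history (ahead): {} — 0.
Only in F's history (behind): {D, F, H, M, Q, R, U, X} — 8.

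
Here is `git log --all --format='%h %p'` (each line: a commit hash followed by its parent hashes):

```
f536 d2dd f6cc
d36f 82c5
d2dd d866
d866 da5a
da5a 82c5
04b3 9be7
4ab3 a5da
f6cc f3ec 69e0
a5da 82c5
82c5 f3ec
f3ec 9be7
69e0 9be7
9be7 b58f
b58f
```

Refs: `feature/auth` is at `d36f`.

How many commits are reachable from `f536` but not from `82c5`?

6

Reachable from f536: {69e0, 82c5, 9be7, b58f, d2dd, d866, da5a, f3ec, f536, f6cc}.
Reachable from 82c5: {82c5, 9be7, b58f, f3ec}.
In f536's history but not 82c5's: {69e0, d2dd, d866, da5a, f536, f6cc} — 6 commits.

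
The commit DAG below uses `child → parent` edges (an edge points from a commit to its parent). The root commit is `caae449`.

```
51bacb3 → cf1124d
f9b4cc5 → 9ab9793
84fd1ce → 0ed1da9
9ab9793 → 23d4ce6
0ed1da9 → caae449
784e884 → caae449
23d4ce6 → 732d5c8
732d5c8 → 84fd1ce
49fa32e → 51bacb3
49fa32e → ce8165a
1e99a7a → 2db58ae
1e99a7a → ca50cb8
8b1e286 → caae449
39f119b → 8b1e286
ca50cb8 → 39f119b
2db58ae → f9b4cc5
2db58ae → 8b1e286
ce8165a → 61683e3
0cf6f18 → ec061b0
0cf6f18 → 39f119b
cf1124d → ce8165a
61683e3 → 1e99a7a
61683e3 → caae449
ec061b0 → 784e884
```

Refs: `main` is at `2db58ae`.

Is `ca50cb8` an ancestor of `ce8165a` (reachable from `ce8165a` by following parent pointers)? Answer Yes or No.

Ancestors of ce8165a (commits reachable by following parents): {0ed1da9, 1e99a7a, 23d4ce6, 2db58ae, 39f119b, 61683e3, 732d5c8, 84fd1ce, 8b1e286, 9ab9793, ca50cb8, caae449, ce8165a, f9b4cc5}.
ca50cb8 is in that set, so it is an ancestor of ce8165a.

Yes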